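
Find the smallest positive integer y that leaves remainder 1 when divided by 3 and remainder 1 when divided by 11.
M = 3 × 11 = 33. M₁ = 11, y₁ ≡ 2 (mod 3). M₂ = 3, y₂ ≡ 4 (mod 11). y = 1×11×2 + 1×3×4 ≡ 1 (mod 33)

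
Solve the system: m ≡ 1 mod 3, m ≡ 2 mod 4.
M = 3 × 4 = 12. M₁ = 4, y₁ ≡ 1 mod 3. M₂ = 3, y₂ ≡ 3 mod 4. m = 1×4×1 + 2×3×3 ≡ 10 mod 12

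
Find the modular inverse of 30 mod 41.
Since 41 is prime, by Fermat 30^(-1) ≡ 30^{39} ≡ 26 (mod 41). Verify: 30 × 26 = 780 ≡ 1 (mod 41)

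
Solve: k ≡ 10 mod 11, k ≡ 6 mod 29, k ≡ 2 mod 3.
M = 11 × 29 × 3 = 957. M₁ = 87, y₁ ≡ 10 mod 11. M₂ = 33, y₂ ≡ 22 mod 29. M₃ = 319, y₃ ≡ 1 mod 3. k = 10×87×10 + 6×33×22 + 2×319×1 ≡ 296 mod 957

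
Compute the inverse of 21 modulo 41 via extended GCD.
Extended GCD: 21(2) + 41(-1) = 1. So 21^(-1) ≡ 2 (mod 41). Verify: 21 × 2 = 42 ≡ 1 (mod 41)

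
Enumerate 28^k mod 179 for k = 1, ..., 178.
28^1, 28^2, ..., 28^{178} mod 179: [28, 68, 114, 149, 55, 108, 160, 5, 140, 161, 33, 29, 96, 3, 84, 25, 163, 89, 165, 145, 122, 15, 62, 125, 99, 87, 109, 9, 73, 75, 131, 88, 137, 77, 8, 45, 7, 17, 118, 82, 148, 27, 40, 46, 35, 85, 53, 52, 24, 135, 21, 51, 175, 67, 86, 81, 120, 138, 105, 76, 159, 156, 72, 47, 63, 153, 167, 22, 79, 64, 2, 56, 136, 49, 119, 110, 37, 141, 10, 101, 143, 66, 58, 13, 6, 168, 50, 147, 178, 151, 111, 65, 30, 124, 71, 19, 174, 39, 18, 146, 150, 83, 176, 95, 154, 16, 90, 14, 34, 57, 164, 117, 54, 80, 92, 70, 170, 106, 104, 48, 91, 42, 102, 171, 134, 172, 162, 61, 97, 31, 152, 139, 133, 144, 94, 126, 127, 155, 44, 158, 128, 4, 112, 93, 98, 59, 41, 74, 103, 20, 23, 107, 132, 116, 26, 12, 157, 100, 115, 177, 123, 43, 130, 60, 69, 142, 38, 169, 78, 36, 113, 121, 166, 173, 11, 129, 32, 1]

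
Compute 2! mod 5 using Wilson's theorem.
(4)! = (2)! × (3) × (4) ≡ -1 mod 5. So (2)! ≡ -1 × [(4)(3)]^(-1) ≡ 2 mod 5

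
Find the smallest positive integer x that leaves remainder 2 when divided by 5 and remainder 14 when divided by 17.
M = 5 × 17 = 85. M₁ = 17, y₁ ≡ 3 mod 5. M₂ = 5, y₂ ≡ 7 mod 17. x = 2×17×3 + 14×5×7 ≡ 82 mod 85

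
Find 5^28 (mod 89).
By repeated squaring (mod 89): 5^{1}≡5, 5^{2}≡25, 5^{4}≡2, 5^{8}≡4, 5^{16}≡16. Then 5^{28} = 5^{16+8+4} ≡ 16 × 4 × 2 ≡ 39 (mod 89)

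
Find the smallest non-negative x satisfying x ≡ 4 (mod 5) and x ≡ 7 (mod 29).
M = 5 × 29 = 145. M₁ = 29, y₁ ≡ 4 (mod 5). M₂ = 5, y₂ ≡ 6 (mod 29). x = 4×29×4 + 7×5×6 ≡ 94 (mod 145)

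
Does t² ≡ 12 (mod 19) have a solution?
By Euler's criterion: 12^{9} ≡ 18 (mod 19). Since this equals -1 (≡ 18), 12 is not a QR.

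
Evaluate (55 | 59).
(55/59) = 55^{29} mod 59 = -1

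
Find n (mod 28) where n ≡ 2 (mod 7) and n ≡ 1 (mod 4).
M = 7 × 4 = 28. M₁ = 4, y₁ ≡ 2 (mod 7). M₂ = 7, y₂ ≡ 3 (mod 4). n = 2×4×2 + 1×7×3 ≡ 9 (mod 28)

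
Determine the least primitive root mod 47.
g = 5. For each prime q|46: 5^{23}≡46, 5^{2}≡25, none ≡ 1, so ord_47(5) = 46 and 5 is a primitive root.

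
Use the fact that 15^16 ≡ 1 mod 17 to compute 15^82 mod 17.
By Fermat: 15^{16} ≡ 1 mod 17. 82 = 5×16 + 2. So 15^{82} ≡ 15^{2} ≡ 4 mod 17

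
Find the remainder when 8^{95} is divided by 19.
By Fermat: 8^{18} ≡ 1 mod 19. 95 = 5×18 + 5. So 8^{95} ≡ 8^{5} ≡ 12 mod 19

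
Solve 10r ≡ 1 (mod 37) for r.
Since 37 is prime, by Fermat 10^(-1) ≡ 10^{35} ≡ 26 (mod 37). Verify: 10 × 26 = 260 ≡ 1 (mod 37)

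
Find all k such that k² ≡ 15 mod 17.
The square roots of 15 mod 17 are 7 and 10. Verify: 7² = 49 ≡ 15 mod 17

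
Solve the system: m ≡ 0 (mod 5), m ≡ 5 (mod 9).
M = 5 × 9 = 45. M₁ = 9, y₁ ≡ 4 (mod 5). M₂ = 5, y₂ ≡ 2 (mod 9). m = 0×9×4 + 5×5×2 ≡ 5 (mod 45)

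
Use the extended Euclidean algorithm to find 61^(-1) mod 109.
Extended GCD: 61(-25) + 109(14) = 1. So 61^(-1) ≡ -25 ≡ 84 (mod 109). Verify: 61 × 84 = 5124 ≡ 1 (mod 109)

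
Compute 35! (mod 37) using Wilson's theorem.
(36)! = (35)! × (36) ≡ -1 (mod 37). So (35)! ≡ -1 × (36)^(-1) ≡ (-1)×(-1) = 1 (mod 37)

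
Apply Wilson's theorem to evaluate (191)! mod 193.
(192)! = (191)! × (192) ≡ -1 mod 193. So (191)! ≡ -1 × (192)^(-1) ≡ (-1)×(-1) = 1 mod 193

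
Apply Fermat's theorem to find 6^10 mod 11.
By Fermat's Little Theorem, 6^{10} ≡ 1 mod 11 since 11 is prime and gcd(6, 11) = 1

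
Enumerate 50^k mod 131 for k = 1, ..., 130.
50^1, 50^2, ..., 50^{130} mod 131: [50, 11, 26, 121, 24, 21, 2, 100, 22, 52, 111, 48, 42, 4, 69, 44, 104, 91, 96, 84, 8, 7, 88, 77, 51, 61, 37, 16, 14, 45, 23, 102, 122, 74, 32, 28, 90, 46, 73, 113, 17, 64, 56, 49, 92, 15, 95, 34, 128, 112, 98, 53, 30, 59, 68, 125, 93, 65, 106, 60, 118, 5, 119, 55, 130, 81, 120, 105, 10, 107, 110, 129, 31, 109, 79, 20, 83, 89, 127, 62, 87, 27, 40, 35, 47, 123, 124, 43, 54, 80, 70, 94, 115, 117, 86, 108, 29, 9, 57, 99, 103, 41, 85, 58, 18, 114, 67, 75, 82, 39, 116, 36, 97, 3, 19, 33, 78, 101, 72, 63, 6, 38, 66, 25, 71, 13, 126, 12, 76, 1]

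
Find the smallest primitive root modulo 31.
g = 3. For each prime q|30: 3^{15}≡30, 3^{10}≡25, 3^{6}≡16, none ≡ 1, so ord_31(3) = 30 and 3 is a primitive root.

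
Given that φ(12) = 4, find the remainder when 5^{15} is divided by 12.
By Euler: 5^{4} ≡ 1 mod 12 since gcd(5, 12) = 1. 15 = 3×4 + 3. So 5^{15} ≡ 5^{3} ≡ 5 mod 12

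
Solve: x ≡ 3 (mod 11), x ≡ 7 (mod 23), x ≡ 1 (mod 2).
M = 11 × 23 × 2 = 506. M₁ = 46, y₁ ≡ 6 (mod 11). M₂ = 22, y₂ ≡ 22 (mod 23). M₃ = 253, y₃ ≡ 1 (mod 2). x = 3×46×6 + 7×22×22 + 1×253×1 ≡ 421 (mod 506)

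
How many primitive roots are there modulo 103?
There are φ(103-1) = φ(102) = 32 primitive roots modulo 103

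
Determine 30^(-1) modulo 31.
Since 31 is prime, by Fermat 30^(-1) ≡ 30^{29} ≡ 30 (mod 31). Verify: 30 × 30 = 900 ≡ 1 (mod 31)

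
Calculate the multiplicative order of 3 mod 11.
Powers of 3 mod 11: 3^1≡3, 3^2≡9, 3^3≡5, 3^4≡4, 3^5≡1. ord_11(3) = 5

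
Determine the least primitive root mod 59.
g = 2. For each prime q|58: 2^{29}≡58, 2^{2}≡4, none ≡ 1, so ord_59(2) = 58 and 2 is a primitive root.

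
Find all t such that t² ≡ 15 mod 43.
The square roots of 15 mod 43 are 31 and 12. Verify: 31² = 961 ≡ 15 mod 43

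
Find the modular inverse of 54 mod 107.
Since 107 is prime, by Fermat 54^(-1) ≡ 54^{105} ≡ 2 mod 107. Verify: 54 × 2 = 108 ≡ 1 mod 107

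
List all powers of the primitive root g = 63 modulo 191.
63^1, 63^2, ..., 63^{190} mod 191: [63, 149, 28, 45, 161, 20, 114, 115, 178, 136, 164, 18, 179, 8, 122, 46, 33, 169, 142, 160, 148, 156, 87, 133, 166, 144, 95, 64, 21, 177, 73, 15, 181, 134, 38, 102, 123, 109, 182, 6, 187, 130, 168, 79, 11, 120, 111, 117, 113, 52, 29, 108, 119, 48, 159, 85, 7, 59, 88, 5, 124, 172, 140, 34, 41, 100, 188, 2, 126, 107, 56, 90, 131, 40, 37, 39, 165, 81, 137, 36, 167, 16, 53, 92, 66, 147, 93, 129, 105, 121, 174, 75, 141, 97, 190, 128, 42, 163, 146, 30, 171, 77, 76, 13, 55, 27, 173, 12, 183, 69, 145, 158, 22, 49, 31, 43, 35, 104, 58, 25, 47, 96, 127, 170, 14, 118, 176, 10, 57, 153, 89, 68, 82, 9, 185, 4, 61, 23, 112, 180, 71, 80, 74, 78, 139, 162, 83, 72, 143, 32, 106, 184, 132, 103, 186, 67, 19, 51, 157, 150, 91, 3, 189, 65, 84, 135, 101, 60, 151, 154, 152, 26, 110, 54, 155, 24, 175, 138, 99, 125, 44, 98, 62, 86, 70, 17, 116, 50, 94, 1]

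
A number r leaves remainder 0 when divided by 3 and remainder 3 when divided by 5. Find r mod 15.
M = 3 × 5 = 15. M₁ = 5, y₁ ≡ 2 mod 3. M₂ = 3, y₂ ≡ 2 mod 5. r = 0×5×2 + 3×3×2 ≡ 3 mod 15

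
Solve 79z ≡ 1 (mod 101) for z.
Since 101 is prime, by Fermat 79^(-1) ≡ 79^{99} ≡ 78 (mod 101). Verify: 79 × 78 = 6162 ≡ 1 (mod 101)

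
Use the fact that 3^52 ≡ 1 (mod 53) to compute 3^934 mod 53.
By Fermat: 3^{52} ≡ 1 (mod 53). 934 ≡ 50 (mod 52). So 3^{934} ≡ 3^{50} ≡ 6 (mod 53)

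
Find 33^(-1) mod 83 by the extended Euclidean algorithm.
Extended GCD: 33(-5) + 83(2) = 1. So 33^(-1) ≡ -5 ≡ 78 mod 83. Verify: 33 × 78 = 2574 ≡ 1 mod 83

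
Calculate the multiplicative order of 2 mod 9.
Powers of 2 mod 9: 2^1≡2, 2^2≡4, 2^3≡8, 2^4≡7, 2^5≡5, 2^6≡1. Order = 6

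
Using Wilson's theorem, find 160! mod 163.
(162)! = (160)! × (161) × (162) ≡ -1 mod 163. So (160)! ≡ -1 × [(162)(161)]^(-1) ≡ 81 mod 163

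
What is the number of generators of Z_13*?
Number of primitive roots mod 13 = φ(p-1) = φ(12) = 4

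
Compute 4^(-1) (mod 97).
Since 97 is prime, by Fermat 4^(-1) ≡ 4^{95} ≡ 73 (mod 97). Verify: 4 × 73 = 292 ≡ 1 (mod 97)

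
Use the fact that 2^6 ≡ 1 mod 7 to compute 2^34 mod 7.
By Fermat: 2^{6} ≡ 1 mod 7. 34 = 5×6 + 4. So 2^{34} ≡ 2^{4} ≡ 2 mod 7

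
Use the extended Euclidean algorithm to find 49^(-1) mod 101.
Extended GCD: 49(33) + 101(-16) = 1. So 49^(-1) ≡ 33 mod 101. Verify: 49 × 33 = 1617 ≡ 1 mod 101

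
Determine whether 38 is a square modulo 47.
By Euler's criterion: 38^{23} ≡ 46 mod 47. Since this equals -1 (≡ 46), 38 is not a QR.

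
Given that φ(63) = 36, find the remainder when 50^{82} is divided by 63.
By Euler: 50^{36} ≡ 1 (mod 63) since gcd(50, 63) = 1. 82 = 2×36 + 10. So 50^{82} ≡ 50^{10} ≡ 22 (mod 63)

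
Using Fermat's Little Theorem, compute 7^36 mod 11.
By Fermat: 7^{10} ≡ 1 (mod 11). 36 = 3×10 + 6. So 7^{36} ≡ 7^{6} ≡ 4 (mod 11)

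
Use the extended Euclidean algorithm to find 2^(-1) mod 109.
Extended GCD: 2(-54) + 109(1) = 1. So 2^(-1) ≡ -54 ≡ 55 mod 109. Verify: 2 × 55 = 110 ≡ 1 mod 109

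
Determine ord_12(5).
Powers of 5 mod 12: 5^1≡5, 5^2≡1. So the order of 5 is 2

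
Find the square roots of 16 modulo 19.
The square roots of 16 mod 19 are 4 and 15. Verify: 4² = 16 ≡ 16 (mod 19)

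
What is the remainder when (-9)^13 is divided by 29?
By repeated squaring (mod 29): (-9)^{1}≡20, (-9)^{2}≡23, (-9)^{4}≡7, (-9)^{8}≡20. Then (-9)^{13} = (-9)^{8+4+1} ≡ 20 × 7 × 20 ≡ 16 (mod 29)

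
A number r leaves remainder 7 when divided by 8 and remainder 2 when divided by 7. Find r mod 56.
M = 8 × 7 = 56. M₁ = 7, y₁ ≡ 7 mod 8. M₂ = 8, y₂ ≡ 1 mod 7. r = 7×7×7 + 2×8×1 ≡ 23 mod 56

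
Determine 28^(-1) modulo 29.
Since 29 is prime, by Fermat 28^(-1) ≡ 28^{27} ≡ 28 (mod 29). Verify: 28 × 28 = 784 ≡ 1 (mod 29)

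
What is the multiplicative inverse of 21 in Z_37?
Since 37 is prime, by Fermat 21^(-1) ≡ 21^{35} ≡ 30 (mod 37). Verify: 21 × 30 = 630 ≡ 1 (mod 37)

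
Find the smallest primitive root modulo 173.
g = 2. For each prime q|172: 2^{86}≡172, 2^{4}≡16, none ≡ 1, so ord_173(2) = 172 and 2 is a primitive root.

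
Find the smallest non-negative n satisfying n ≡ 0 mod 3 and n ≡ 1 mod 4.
M = 3 × 4 = 12. M₁ = 4, y₁ ≡ 1 mod 3. M₂ = 3, y₂ ≡ 3 mod 4. n = 0×4×1 + 1×3×3 ≡ 9 mod 12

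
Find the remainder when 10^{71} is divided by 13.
By Fermat: 10^{12} ≡ 1 mod 13. 71 = 5×12 + 11. So 10^{71} ≡ 10^{11} ≡ 4 mod 13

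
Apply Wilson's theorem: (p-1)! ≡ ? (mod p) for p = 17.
By Wilson's theorem, (16)! ≡ -1 ≡ 16 mod 17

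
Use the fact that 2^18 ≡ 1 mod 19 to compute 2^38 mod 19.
By Fermat: 2^{18} ≡ 1 mod 19. 38 = 2×18 + 2. So 2^{38} ≡ 2^{2} ≡ 4 mod 19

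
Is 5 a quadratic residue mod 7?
By Euler's criterion: 5^{3} ≡ 6 mod 7. Since this equals -1 (≡ 6), 5 is not a QR.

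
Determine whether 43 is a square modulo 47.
By Euler's criterion: 43^{23} ≡ 46 mod 47. Since this equals -1 (≡ 46), 43 is not a QR.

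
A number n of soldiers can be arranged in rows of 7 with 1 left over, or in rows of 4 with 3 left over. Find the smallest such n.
M = 7 × 4 = 28. M₁ = 4, y₁ ≡ 2 (mod 7). M₂ = 7, y₂ ≡ 3 (mod 4). n = 1×4×2 + 3×7×3 ≡ 15 (mod 28)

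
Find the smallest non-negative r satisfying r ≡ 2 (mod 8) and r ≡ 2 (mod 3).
M = 8 × 3 = 24. M₁ = 3, y₁ ≡ 3 (mod 8). M₂ = 8, y₂ ≡ 2 (mod 3). r = 2×3×3 + 2×8×2 ≡ 2 (mod 24)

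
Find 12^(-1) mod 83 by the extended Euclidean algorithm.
Extended GCD: 12(7) + 83(-1) = 1. So 12^(-1) ≡ 7 mod 83. Verify: 12 × 7 = 84 ≡ 1 mod 83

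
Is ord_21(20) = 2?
Powers of 20 mod 21: 20^1≡20, 20^2≡1. First k with 20^k≡1 is k=2. Yes, ord_21(20) = 2.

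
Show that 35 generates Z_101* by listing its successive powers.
35^1, 35^2, ..., 35^{100} mod 101: [35, 13, 51, 68, 57, 76, 34, 79, 38, 17, 90, 19, 59, 45, 60, 80, 73, 30, 40, 87, 15, 20, 94, 58, 10, 47, 29, 5, 74, 65, 53, 37, 83, 77, 69, 92, 89, 85, 46, 95, 93, 23, 98, 97, 62, 49, 99, 31, 75, 100, 66, 88, 50, 33, 44, 25, 67, 22, 63, 84, 11, 82, 42, 56, 41, 21, 28, 71, 61, 14, 86, 81, 7, 43, 91, 54, 72, 96, 27, 36, 48, 64, 18, 24, 32, 9, 12, 16, 55, 6, 8, 78, 3, 4, 39, 52, 2, 70, 26, 1]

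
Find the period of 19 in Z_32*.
Powers of 19 mod 32: 19^1≡19, 19^2≡9, 19^3≡11, 19^4≡17, 19^5≡3, 19^6≡25, 19^7≡27, 19^8≡1. Order = 8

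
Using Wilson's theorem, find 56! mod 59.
(58)! = (56)! × (57) × (58) ≡ -1 mod 59. So (56)! ≡ -1 × [(58)(57)]^(-1) ≡ 29 mod 59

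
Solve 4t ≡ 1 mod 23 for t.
Since 23 is prime, by Fermat 4^(-1) ≡ 4^{21} ≡ 6 mod 23. Verify: 4 × 6 = 24 ≡ 1 mod 23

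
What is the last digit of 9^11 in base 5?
Using Fermat: 9^{4} ≡ 1 mod 5. 11 ≡ 3 mod 4. So 9^{11} ≡ 9^{3} ≡ 4 mod 5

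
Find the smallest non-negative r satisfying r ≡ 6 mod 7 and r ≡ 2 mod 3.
M = 7 × 3 = 21. M₁ = 3, y₁ ≡ 5 mod 7. M₂ = 7, y₂ ≡ 1 mod 3. r = 6×3×5 + 2×7×1 ≡ 20 mod 21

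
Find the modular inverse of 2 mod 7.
Since 7 is prime, by Fermat 2^(-1) ≡ 2^{5} ≡ 4 (mod 7). Verify: 2 × 4 = 8 ≡ 1 (mod 7)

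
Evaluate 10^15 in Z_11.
Using Fermat: 10^{10} ≡ 1 (mod 11). 15 ≡ 5 (mod 10). So 10^{15} ≡ 10^{5} ≡ 10 (mod 11)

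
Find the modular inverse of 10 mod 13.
Since 13 is prime, by Fermat 10^(-1) ≡ 10^{11} ≡ 4 mod 13. Verify: 10 × 4 = 40 ≡ 1 mod 13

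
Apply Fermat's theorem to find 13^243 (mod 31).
By Fermat: 13^{30} ≡ 1 (mod 31). 243 ≡ 3 (mod 30). So 13^{243} ≡ 13^{3} ≡ 27 (mod 31)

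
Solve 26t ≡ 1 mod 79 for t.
Since 79 is prime, by Fermat 26^(-1) ≡ 26^{77} ≡ 76 mod 79. Verify: 26 × 76 = 1976 ≡ 1 mod 79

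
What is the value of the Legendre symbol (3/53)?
(3/53) = 3^{26} mod 53 = -1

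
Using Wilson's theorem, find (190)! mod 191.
By Wilson's theorem, (190)! ≡ -1 ≡ 190 mod 191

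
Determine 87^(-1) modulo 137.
Since 137 is prime, by Fermat 87^(-1) ≡ 87^{135} ≡ 63 mod 137. Verify: 87 × 63 = 5481 ≡ 1 mod 137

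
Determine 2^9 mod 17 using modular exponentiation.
By repeated squaring mod 17: 2^{1}≡2, 2^{2}≡4, 2^{4}≡16, 2^{8}≡1. Then 2^{9} = 2^{8+1} ≡ 1 × 2 ≡ 2 mod 17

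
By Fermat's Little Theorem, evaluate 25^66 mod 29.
By Fermat: 25^{28} ≡ 1 mod 29. 66 = 2×28 + 10. So 25^{66} ≡ 25^{10} ≡ 23 mod 29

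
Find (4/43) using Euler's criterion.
(4/43) = 4^{21} mod 43 = 1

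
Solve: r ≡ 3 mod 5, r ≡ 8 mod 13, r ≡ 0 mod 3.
M = 5 × 13 × 3 = 195. M₁ = 39, y₁ ≡ 4 mod 5. M₂ = 15, y₂ ≡ 7 mod 13. M₃ = 65, y₃ ≡ 2 mod 3. r = 3×39×4 + 8×15×7 + 0×65×2 ≡ 138 mod 195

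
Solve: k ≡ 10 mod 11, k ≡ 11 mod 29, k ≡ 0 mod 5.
M = 11 × 29 × 5 = 1595. M₁ = 145, y₁ ≡ 6 mod 11. M₂ = 55, y₂ ≡ 19 mod 29. M₃ = 319, y₃ ≡ 4 mod 5. k = 10×145×6 + 11×55×19 + 0×319×4 ≡ 1055 mod 1595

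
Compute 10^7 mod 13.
By repeated squaring mod 13: 10^{1}≡10, 10^{2}≡9, 10^{4}≡3. Then 10^{7} = 10^{4+2+1} ≡ 3 × 9 × 10 ≡ 10 mod 13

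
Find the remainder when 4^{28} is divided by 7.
By Fermat: 4^{6} ≡ 1 (mod 7). 28 = 4×6 + 4. So 4^{28} ≡ 4^{4} ≡ 4 (mod 7)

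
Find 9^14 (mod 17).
By repeated squaring (mod 17): 9^{1}≡9, 9^{2}≡13, 9^{4}≡16, 9^{8}≡1. Then 9^{14} = 9^{8+4+2} ≡ 1 × 16 × 13 ≡ 4 (mod 17)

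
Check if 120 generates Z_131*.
ord_131(120) divides 130. For each prime q|130: 120^{65}≡130, 120^{26}≡53, 120^{10}≡84, none ≡ 1. So 120 has order 130 and is a primitive root mod 131.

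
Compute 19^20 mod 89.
By repeated squaring mod 89: 19^{1}≡19, 19^{2}≡5, 19^{4}≡25, 19^{8}≡2, 19^{16}≡4. Then 19^{20} = 19^{16+4} ≡ 4 × 25 ≡ 11 mod 89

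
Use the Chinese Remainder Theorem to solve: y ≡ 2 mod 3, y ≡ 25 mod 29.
M = 3 × 29 = 87. M₁ = 29, y₁ ≡ 2 mod 3. M₂ = 3, y₂ ≡ 10 mod 29. y = 2×29×2 + 25×3×10 ≡ 83 mod 87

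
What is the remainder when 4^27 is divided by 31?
By repeated squaring (mod 31): 4^{1}≡4, 4^{2}≡16, 4^{4}≡8, 4^{8}≡2, 4^{16}≡4. Then 4^{27} = 4^{16+8+2+1} ≡ 4 × 2 × 16 × 4 ≡ 16 (mod 31)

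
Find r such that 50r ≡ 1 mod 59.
Since 59 is prime, by Fermat 50^(-1) ≡ 50^{57} ≡ 13 mod 59. Verify: 50 × 13 = 650 ≡ 1 mod 59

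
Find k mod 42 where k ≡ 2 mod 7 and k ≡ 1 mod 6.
M = 7 × 6 = 42. M₁ = 6, y₁ ≡ 6 mod 7. M₂ = 7, y₂ ≡ 1 mod 6. k = 2×6×6 + 1×7×1 ≡ 37 mod 42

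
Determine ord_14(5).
Powers of 5 mod 14: 5^1≡5, 5^2≡11, 5^3≡13, 5^4≡9, 5^5≡3, 5^6≡1. Order = 6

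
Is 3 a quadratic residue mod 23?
By Euler's criterion: 3^{11} ≡ 1 (mod 23). Since this equals 1, 3 is a QR.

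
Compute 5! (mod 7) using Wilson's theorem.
(6)! = (5)! × (6) ≡ -1 (mod 7). So (5)! ≡ -1 × (6)^(-1) ≡ (-1)×(-1) = 1 (mod 7)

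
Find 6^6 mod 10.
By repeated squaring mod 10: 6^{1}≡6, 6^{2}≡6, 6^{4}≡6. Then 6^{6} = 6^{4+2} ≡ 6 × 6 ≡ 6 mod 10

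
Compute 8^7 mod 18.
By repeated squaring mod 18: 8^{1}≡8, 8^{2}≡10, 8^{4}≡10. Then 8^{7} = 8^{4+2+1} ≡ 10 × 10 × 8 ≡ 8 mod 18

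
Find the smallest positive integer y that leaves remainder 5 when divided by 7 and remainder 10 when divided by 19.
M = 7 × 19 = 133. M₁ = 19, y₁ ≡ 3 (mod 7). M₂ = 7, y₂ ≡ 11 (mod 19). y = 5×19×3 + 10×7×11 ≡ 124 (mod 133)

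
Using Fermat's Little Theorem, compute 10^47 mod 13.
By Fermat: 10^{12} ≡ 1 mod 13. 47 = 3×12 + 11. So 10^{47} ≡ 10^{11} ≡ 4 mod 13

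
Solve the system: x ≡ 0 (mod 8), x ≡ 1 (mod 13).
M = 8 × 13 = 104. M₁ = 13, y₁ ≡ 5 (mod 8). M₂ = 8, y₂ ≡ 5 (mod 13). x = 0×13×5 + 1×8×5 ≡ 40 (mod 104)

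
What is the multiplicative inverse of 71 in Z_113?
Since 113 is prime, by Fermat 71^(-1) ≡ 71^{111} ≡ 78 mod 113. Verify: 71 × 78 = 5538 ≡ 1 mod 113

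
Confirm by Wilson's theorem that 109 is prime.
(108)! mod 109 = 108. Since this equals -1 (mod 109), Wilson confirms 109 is prime.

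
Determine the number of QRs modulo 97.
The squaring map on Z_97* is 2-to-1, so there are (96)/2 = 48 QRs.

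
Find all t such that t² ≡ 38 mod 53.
The square roots of 38 mod 53 are 12 and 41. Verify: 12² = 144 ≡ 38 mod 53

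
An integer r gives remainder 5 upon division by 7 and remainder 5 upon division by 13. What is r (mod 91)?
M = 7 × 13 = 91. M₁ = 13, y₁ ≡ 6 (mod 7). M₂ = 7, y₂ ≡ 2 (mod 13). r = 5×13×6 + 5×7×2 ≡ 5 (mod 91)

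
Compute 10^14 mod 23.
By repeated squaring mod 23: 10^{1}≡10, 10^{2}≡8, 10^{4}≡18, 10^{8}≡2. Then 10^{14} = 10^{8+4+2} ≡ 2 × 18 × 8 ≡ 12 mod 23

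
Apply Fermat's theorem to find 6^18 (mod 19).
By Fermat's Little Theorem, 6^{18} ≡ 1 (mod 19) since 19 is prime and gcd(6, 19) = 1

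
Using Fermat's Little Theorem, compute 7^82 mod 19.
By Fermat: 7^{18} ≡ 1 mod 19. 82 = 4×18 + 10. So 7^{82} ≡ 7^{10} ≡ 7 mod 19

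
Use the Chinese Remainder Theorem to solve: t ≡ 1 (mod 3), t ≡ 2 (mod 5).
M = 3 × 5 = 15. M₁ = 5, y₁ ≡ 2 (mod 3). M₂ = 3, y₂ ≡ 2 (mod 5). t = 1×5×2 + 2×3×2 ≡ 7 (mod 15)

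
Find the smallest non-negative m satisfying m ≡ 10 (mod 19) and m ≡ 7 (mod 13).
M = 19 × 13 = 247. M₁ = 13, y₁ ≡ 3 (mod 19). M₂ = 19, y₂ ≡ 11 (mod 13). m = 10×13×3 + 7×19×11 ≡ 124 (mod 247)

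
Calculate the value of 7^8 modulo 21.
By repeated squaring mod 21: 7^{1}≡7, 7^{2}≡7, 7^{4}≡7, 7^{8}≡7. So 7^{8} ≡ 7 mod 21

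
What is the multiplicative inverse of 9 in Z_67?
Since 67 is prime, by Fermat 9^(-1) ≡ 9^{65} ≡ 15 (mod 67). Verify: 9 × 15 = 135 ≡ 1 (mod 67)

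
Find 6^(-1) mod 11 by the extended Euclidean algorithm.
Extended GCD: 6(2) + 11(-1) = 1. So 6^(-1) ≡ 2 mod 11. Verify: 6 × 2 = 12 ≡ 1 mod 11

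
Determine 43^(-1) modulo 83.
Since 83 is prime, by Fermat 43^(-1) ≡ 43^{81} ≡ 56 mod 83. Verify: 43 × 56 = 2408 ≡ 1 mod 83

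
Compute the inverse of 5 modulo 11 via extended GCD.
Extended GCD: 5(-2) + 11(1) = 1. So 5^(-1) ≡ -2 ≡ 9 mod 11. Verify: 5 × 9 = 45 ≡ 1 mod 11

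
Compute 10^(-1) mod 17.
Since 17 is prime, by Fermat 10^(-1) ≡ 10^{15} ≡ 12 mod 17. Verify: 10 × 12 = 120 ≡ 1 mod 17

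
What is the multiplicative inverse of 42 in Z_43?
Since 43 is prime, by Fermat 42^(-1) ≡ 42^{41} ≡ 42 mod 43. Verify: 42 × 42 = 1764 ≡ 1 mod 43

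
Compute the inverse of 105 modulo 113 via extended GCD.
Extended GCD: 105(14) + 113(-13) = 1. So 105^(-1) ≡ 14 mod 113. Verify: 105 × 14 = 1470 ≡ 1 mod 113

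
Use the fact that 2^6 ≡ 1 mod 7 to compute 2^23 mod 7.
By Fermat: 2^{6} ≡ 1 mod 7. 23 = 3×6 + 5. So 2^{23} ≡ 2^{5} ≡ 4 mod 7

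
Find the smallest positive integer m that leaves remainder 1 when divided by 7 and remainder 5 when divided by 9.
M = 7 × 9 = 63. M₁ = 9, y₁ ≡ 4 (mod 7). M₂ = 7, y₂ ≡ 4 (mod 9). m = 1×9×4 + 5×7×4 ≡ 50 (mod 63)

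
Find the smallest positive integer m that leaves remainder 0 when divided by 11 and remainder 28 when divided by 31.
M = 11 × 31 = 341. M₁ = 31, y₁ ≡ 5 (mod 11). M₂ = 11, y₂ ≡ 17 (mod 31). m = 0×31×5 + 28×11×17 ≡ 121 (mod 341)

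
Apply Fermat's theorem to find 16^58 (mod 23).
By Fermat: 16^{22} ≡ 1 (mod 23). 58 = 2×22 + 14. So 16^{58} ≡ 16^{14} ≡ 2 (mod 23)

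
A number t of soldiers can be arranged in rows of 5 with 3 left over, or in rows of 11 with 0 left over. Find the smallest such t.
M = 5 × 11 = 55. M₁ = 11, y₁ ≡ 1 mod 5. M₂ = 5, y₂ ≡ 9 mod 11. t = 3×11×1 + 0×5×9 ≡ 33 mod 55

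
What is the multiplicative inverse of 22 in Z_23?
Since 23 is prime, by Fermat 22^(-1) ≡ 22^{21} ≡ 22 mod 23. Verify: 22 × 22 = 484 ≡ 1 mod 23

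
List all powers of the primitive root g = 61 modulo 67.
61^1, 61^2, ..., 61^{66} mod 67: [61, 36, 52, 23, 63, 24, 57, 60, 42, 16, 38, 40, 28, 33, 3, 49, 41, 22, 2, 55, 5, 37, 46, 59, 48, 47, 53, 17, 32, 9, 13, 56, 66, 6, 31, 15, 44, 4, 43, 10, 7, 25, 51, 29, 27, 39, 34, 64, 18, 26, 45, 65, 12, 62, 30, 21, 8, 19, 20, 14, 50, 35, 58, 54, 11, 1]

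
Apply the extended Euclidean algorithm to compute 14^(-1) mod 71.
Extended GCD: 14(-5) + 71(1) = 1. So 14^(-1) ≡ -5 ≡ 66 (mod 71). Verify: 14 × 66 = 924 ≡ 1 (mod 71)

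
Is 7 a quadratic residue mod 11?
By Euler's criterion: 7^{5} ≡ 10 mod 11. Since this equals -1 (≡ 10), 7 is not a QR.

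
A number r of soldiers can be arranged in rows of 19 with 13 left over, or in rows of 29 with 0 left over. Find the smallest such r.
M = 19 × 29 = 551. M₁ = 29, y₁ ≡ 2 mod 19. M₂ = 19, y₂ ≡ 26 mod 29. r = 13×29×2 + 0×19×26 ≡ 203 mod 551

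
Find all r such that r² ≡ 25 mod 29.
The square roots of 25 mod 29 are 24 and 5. Verify: 24² = 576 ≡ 25 mod 29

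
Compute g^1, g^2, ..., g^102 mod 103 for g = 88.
88^1, 88^2, ..., 88^{102} mod 103: [88, 19, 24, 52, 44, 61, 12, 26, 22, 82, 6, 13, 11, 41, 3, 58, 57, 72, 53, 29, 80, 36, 78, 66, 40, 18, 39, 33, 20, 9, 71, 68, 10, 56, 87, 34, 5, 28, 95, 17, 54, 14, 99, 60, 27, 7, 101, 30, 65, 55, 102, 15, 84, 79, 51, 59, 42, 91, 77, 81, 21, 97, 90, 92, 62, 100, 45, 46, 31, 50, 74, 23, 67, 25, 37, 63, 85, 64, 70, 83, 94, 32, 35, 93, 47, 16, 69, 98, 75, 8, 86, 49, 89, 4, 43, 76, 96, 2, 73, 38, 48, 1]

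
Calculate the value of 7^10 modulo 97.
By repeated squaring (mod 97): 7^{1}≡7, 7^{2}≡49, 7^{4}≡73, 7^{8}≡91. Then 7^{10} = 7^{8+2} ≡ 91 × 49 ≡ 94 (mod 97)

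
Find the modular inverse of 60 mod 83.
Since 83 is prime, by Fermat 60^(-1) ≡ 60^{81} ≡ 18 (mod 83). Verify: 60 × 18 = 1080 ≡ 1 (mod 83)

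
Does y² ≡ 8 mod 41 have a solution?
By Euler's criterion: 8^{20} ≡ 1 mod 41. Since this equals 1, 8 is a QR.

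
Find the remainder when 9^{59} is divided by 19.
By Fermat: 9^{18} ≡ 1 (mod 19). 59 = 3×18 + 5. So 9^{59} ≡ 9^{5} ≡ 16 (mod 19)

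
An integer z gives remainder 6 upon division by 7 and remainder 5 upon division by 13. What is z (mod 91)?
M = 7 × 13 = 91. M₁ = 13, y₁ ≡ 6 (mod 7). M₂ = 7, y₂ ≡ 2 (mod 13). z = 6×13×6 + 5×7×2 ≡ 83 (mod 91)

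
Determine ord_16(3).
Powers of 3 mod 16: 3^1≡3, 3^2≡9, 3^3≡11, 3^4≡1. ord_16(3) = 4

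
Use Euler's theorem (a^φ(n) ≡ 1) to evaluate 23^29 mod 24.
By Euler: 23^{8} ≡ 1 (mod 24) since gcd(23, 24) = 1. 29 = 3×8 + 5. So 23^{29} ≡ 23^{5} ≡ 23 (mod 24)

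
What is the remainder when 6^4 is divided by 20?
6^{4} = 1296 ≡ 16 (mod 20)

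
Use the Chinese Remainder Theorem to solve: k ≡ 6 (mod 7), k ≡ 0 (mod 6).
M = 7 × 6 = 42. M₁ = 6, y₁ ≡ 6 (mod 7). M₂ = 7, y₂ ≡ 1 (mod 6). k = 6×6×6 + 0×7×1 ≡ 6 (mod 42)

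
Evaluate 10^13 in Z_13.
Using Fermat: 10^{12} ≡ 1 (mod 13). 13 ≡ 1 (mod 12). So 10^{13} ≡ 10^{1} ≡ 10 (mod 13)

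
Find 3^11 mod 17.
By repeated squaring mod 17: 3^{1}≡3, 3^{2}≡9, 3^{4}≡13, 3^{8}≡16. Then 3^{11} = 3^{8+2+1} ≡ 16 × 9 × 3 ≡ 7 mod 17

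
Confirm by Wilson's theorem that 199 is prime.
(198)! mod 199 = 198. Since this equals -1 (mod 199), Wilson confirms 199 is prime.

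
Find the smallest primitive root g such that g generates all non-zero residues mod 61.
g = 2. Powers: [2, 4, 8, 16, 32, 3, ...] generates all 60 non-zero residues.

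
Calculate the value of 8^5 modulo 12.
By repeated squaring (mod 12): 8^{1}≡8, 8^{2}≡4, 8^{4}≡4. Then 8^{5} = 8^{4+1} ≡ 4 × 8 ≡ 8 (mod 12)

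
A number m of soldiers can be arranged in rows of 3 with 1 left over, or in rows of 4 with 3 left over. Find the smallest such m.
M = 3 × 4 = 12. M₁ = 4, y₁ ≡ 1 (mod 3). M₂ = 3, y₂ ≡ 3 (mod 4). m = 1×4×1 + 3×3×3 ≡ 7 (mod 12)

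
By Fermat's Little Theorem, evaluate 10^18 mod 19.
By Fermat's Little Theorem, 10^{18} ≡ 1 mod 19 since 19 is prime and gcd(10, 19) = 1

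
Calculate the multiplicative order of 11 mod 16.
Powers of 11 mod 16: 11^1≡11, 11^2≡9, 11^3≡3, 11^4≡1. ord_16(11) = 4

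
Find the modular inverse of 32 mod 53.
Since 53 is prime, by Fermat 32^(-1) ≡ 32^{51} ≡ 5 (mod 53). Verify: 32 × 5 = 160 ≡ 1 (mod 53)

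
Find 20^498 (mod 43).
Using Fermat: 20^{42} ≡ 1 (mod 43). 498 ≡ 36 (mod 42). So 20^{498} ≡ 20^{36} ≡ 11 (mod 43)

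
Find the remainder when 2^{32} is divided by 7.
By Fermat: 2^{6} ≡ 1 (mod 7). 32 = 5×6 + 2. So 2^{32} ≡ 2^{2} ≡ 4 (mod 7)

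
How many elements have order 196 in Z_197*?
A prime p has φ(p-1) primitive roots; here φ(196) = 84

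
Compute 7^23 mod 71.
By repeated squaring (mod 71): 7^{1}≡7, 7^{2}≡49, 7^{4}≡58, 7^{8}≡27, 7^{16}≡19. Then 7^{23} = 7^{16+4+2+1} ≡ 19 × 58 × 49 × 7 ≡ 53 (mod 71)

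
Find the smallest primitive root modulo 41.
g = 6. For each prime q|40: 6^{20}≡40, 6^{8}≡10, none ≡ 1, so ord_41(6) = 40 and 6 is a primitive root.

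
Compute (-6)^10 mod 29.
By repeated squaring mod 29: (-6)^{1}≡23, (-6)^{2}≡7, (-6)^{4}≡20, (-6)^{8}≡23. Then (-6)^{10} = (-6)^{8+2} ≡ 23 × 7 ≡ 16 mod 29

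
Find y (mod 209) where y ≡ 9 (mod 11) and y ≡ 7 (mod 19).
M = 11 × 19 = 209. M₁ = 19, y₁ ≡ 7 (mod 11). M₂ = 11, y₂ ≡ 7 (mod 19). y = 9×19×7 + 7×11×7 ≡ 64 (mod 209)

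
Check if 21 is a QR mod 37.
By Euler's criterion: 21^{18} ≡ 1 (mod 37). Since this equals 1, 21 is a QR.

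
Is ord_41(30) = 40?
Powers of 30 mod 41: 30^1≡30, 30^2≡39, 30^3≡22, 30^4≡4, 30^5≡38, 30^6≡33, 30^7≡6, 30^8≡16, 30^9≡29, 30^10≡9, 30^11≡24, 30^12≡23, 30^13≡34, 30^14≡36, 30^15≡14, 30^16≡10, 30^17≡13, 30^18≡21, 30^19≡15, 30^20≡40, 30^21≡11, 30^22≡2, 30^23≡19, 30^24≡37, 30^25≡3, 30^26≡8, 30^27≡35, 30^28≡25, 30^29≡12, 30^30≡32, 30^31≡17, 30^32≡18, 30^33≡7, 30^34≡5, 30^35≡27, 30^36≡31, 30^37≡28, 30^38≡20, 30^39≡26, 30^40≡1. First k with 30^k≡1 is k=40. Yes, ord_41(30) = 40.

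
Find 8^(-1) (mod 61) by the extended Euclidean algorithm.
Extended GCD: 8(23) + 61(-3) = 1. So 8^(-1) ≡ 23 (mod 61). Verify: 8 × 23 = 184 ≡ 1 (mod 61)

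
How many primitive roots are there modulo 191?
There are φ(191-1) = φ(190) = 72 primitive roots modulo 191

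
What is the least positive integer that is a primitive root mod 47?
g = 5. For each prime q|46: 5^{23}≡46, 5^{2}≡25, none ≡ 1, so ord_47(5) = 46 and 5 is a primitive root.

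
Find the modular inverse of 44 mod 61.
Since 61 is prime, by Fermat 44^(-1) ≡ 44^{59} ≡ 43 (mod 61). Verify: 44 × 43 = 1892 ≡ 1 (mod 61)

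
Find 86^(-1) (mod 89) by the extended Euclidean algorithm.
Extended GCD: 86(-30) + 89(29) = 1. So 86^(-1) ≡ -30 ≡ 59 (mod 89). Verify: 86 × 59 = 5074 ≡ 1 (mod 89)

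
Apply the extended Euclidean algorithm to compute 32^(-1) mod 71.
Extended GCD: 32(20) + 71(-9) = 1. So 32^(-1) ≡ 20 mod 71. Verify: 32 × 20 = 640 ≡ 1 mod 71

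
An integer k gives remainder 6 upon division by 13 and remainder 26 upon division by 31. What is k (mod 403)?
M = 13 × 31 = 403. M₁ = 31, y₁ ≡ 8 (mod 13). M₂ = 13, y₂ ≡ 12 (mod 31). k = 6×31×8 + 26×13×12 ≡ 305 (mod 403)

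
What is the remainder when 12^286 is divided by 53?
Using Fermat: 12^{52} ≡ 1 mod 53. 286 ≡ 26 mod 52. So 12^{286} ≡ 12^{26} ≡ 52 mod 53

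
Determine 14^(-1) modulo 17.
Since 17 is prime, by Fermat 14^(-1) ≡ 14^{15} ≡ 11 (mod 17). Verify: 14 × 11 = 154 ≡ 1 (mod 17)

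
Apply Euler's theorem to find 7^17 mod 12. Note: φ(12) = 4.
By Euler: 7^{4} ≡ 1 mod 12 since gcd(7, 12) = 1. 17 = 4×4 + 1. So 7^{17} ≡ 7^{1} ≡ 7 mod 12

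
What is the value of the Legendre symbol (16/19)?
(16/19) = 16^{9} mod 19 = 1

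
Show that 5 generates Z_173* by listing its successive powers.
5^1, 5^2, ..., 5^{172} mod 173: [5, 25, 125, 106, 11, 55, 102, 164, 128, 121, 86, 84, 74, 24, 120, 81, 59, 122, 91, 109, 26, 130, 131, 136, 161, 113, 46, 57, 112, 41, 32, 160, 108, 21, 105, 6, 30, 150, 58, 117, 66, 157, 93, 119, 76, 34, 170, 158, 98, 144, 28, 140, 8, 40, 27, 135, 156, 88, 94, 124, 101, 159, 103, 169, 153, 73, 19, 95, 129, 126, 111, 36, 7, 35, 2, 10, 50, 77, 39, 22, 110, 31, 155, 83, 69, 172, 168, 148, 48, 67, 162, 118, 71, 9, 45, 52, 87, 89, 99, 149, 53, 92, 114, 51, 82, 64, 147, 43, 42, 37, 12, 60, 127, 116, 61, 132, 141, 13, 65, 152, 68, 167, 143, 23, 115, 56, 107, 16, 80, 54, 97, 139, 3, 15, 75, 29, 145, 33, 165, 133, 146, 38, 17, 85, 79, 49, 72, 14, 70, 4, 20, 100, 154, 78, 44, 47, 62, 137, 166, 138, 171, 163, 123, 96, 134, 151, 63, 142, 18, 90, 104, 1]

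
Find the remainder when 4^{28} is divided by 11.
By Fermat: 4^{10} ≡ 1 mod 11. 28 = 2×10 + 8. So 4^{28} ≡ 4^{8} ≡ 9 mod 11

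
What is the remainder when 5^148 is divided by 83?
Using Fermat: 5^{82} ≡ 1 (mod 83). 148 ≡ 66 (mod 82). So 5^{148} ≡ 5^{66} ≡ 23 (mod 83)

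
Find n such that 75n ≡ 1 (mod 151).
Since 151 is prime, by Fermat 75^(-1) ≡ 75^{149} ≡ 149 (mod 151). Verify: 75 × 149 = 11175 ≡ 1 (mod 151)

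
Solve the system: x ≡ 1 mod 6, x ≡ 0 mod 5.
M = 6 × 5 = 30. M₁ = 5, y₁ ≡ 5 mod 6. M₂ = 6, y₂ ≡ 1 mod 5. x = 1×5×5 + 0×6×1 ≡ 25 mod 30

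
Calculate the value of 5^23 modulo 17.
Using Fermat: 5^{16} ≡ 1 mod 17. 23 ≡ 7 mod 16. So 5^{23} ≡ 5^{7} ≡ 10 mod 17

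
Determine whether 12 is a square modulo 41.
By Euler's criterion: 12^{20} ≡ 40 (mod 41). Since this equals -1 (≡ 40), 12 is not a QR.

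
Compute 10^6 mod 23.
By repeated squaring mod 23: 10^{1}≡10, 10^{2}≡8, 10^{4}≡18. Then 10^{6} = 10^{4+2} ≡ 18 × 8 ≡ 6 mod 23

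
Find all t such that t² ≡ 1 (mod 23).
The square roots of 1 mod 23 are 1 and 22. Verify: 1² = 1 ≡ 1 (mod 23)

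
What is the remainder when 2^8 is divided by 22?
By repeated squaring mod 22: 2^{1}≡2, 2^{2}≡4, 2^{4}≡16, 2^{8}≡14. So 2^{8} ≡ 14 mod 22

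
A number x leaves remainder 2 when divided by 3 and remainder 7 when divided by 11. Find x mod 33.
M = 3 × 11 = 33. M₁ = 11, y₁ ≡ 2 mod 3. M₂ = 3, y₂ ≡ 4 mod 11. x = 2×11×2 + 7×3×4 ≡ 29 mod 33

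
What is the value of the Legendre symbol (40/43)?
(40/43) = 40^{21} mod 43 = 1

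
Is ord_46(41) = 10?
Powers of 41 mod 46: 41^1≡41, 41^2≡25, 41^3≡13, 41^4≡27, 41^5≡3, 41^6≡31, 41^7≡29, 41^8≡39, 41^9≡35, 41^10≡9, 41^11≡1. 41^10≡9≢1, so ord ≠ 10. No, the actual order is 11.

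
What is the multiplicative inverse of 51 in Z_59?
Since 59 is prime, by Fermat 51^(-1) ≡ 51^{57} ≡ 22 mod 59. Verify: 51 × 22 = 1122 ≡ 1 mod 59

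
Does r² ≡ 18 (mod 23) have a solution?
By Euler's criterion: 18^{11} ≡ 1 (mod 23). Since this equals 1, 18 is a QR.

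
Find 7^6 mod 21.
By repeated squaring mod 21: 7^{1}≡7, 7^{2}≡7, 7^{4}≡7. Then 7^{6} = 7^{4+2} ≡ 7 × 7 ≡ 7 mod 21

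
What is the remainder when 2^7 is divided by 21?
By repeated squaring mod 21: 2^{1}≡2, 2^{2}≡4, 2^{4}≡16. Then 2^{7} = 2^{4+2+1} ≡ 16 × 4 × 2 ≡ 2 mod 21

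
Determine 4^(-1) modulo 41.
Since 41 is prime, by Fermat 4^(-1) ≡ 4^{39} ≡ 31 (mod 41). Verify: 4 × 31 = 124 ≡ 1 (mod 41)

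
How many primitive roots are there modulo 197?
A prime p has φ(p-1) primitive roots; here φ(196) = 84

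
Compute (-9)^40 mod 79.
By repeated squaring (mod 79): (-9)^{1}≡70, (-9)^{2}≡2, (-9)^{4}≡4, (-9)^{8}≡16, (-9)^{16}≡19, (-9)^{32}≡45. Then (-9)^{40} = (-9)^{32+8} ≡ 45 × 16 ≡ 9 (mod 79)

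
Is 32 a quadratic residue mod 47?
By Euler's criterion: 32^{23} ≡ 1 mod 47. Since this equals 1, 32 is a QR.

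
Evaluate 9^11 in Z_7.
Using Fermat: 9^{6} ≡ 1 (mod 7). 11 ≡ 5 (mod 6). So 9^{11} ≡ 9^{5} ≡ 4 (mod 7)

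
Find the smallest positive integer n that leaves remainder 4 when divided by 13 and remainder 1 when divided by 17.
M = 13 × 17 = 221. M₁ = 17, y₁ ≡ 10 mod 13. M₂ = 13, y₂ ≡ 4 mod 17. n = 4×17×10 + 1×13×4 ≡ 69 mod 221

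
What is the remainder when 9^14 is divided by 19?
By repeated squaring mod 19: 9^{1}≡9, 9^{2}≡5, 9^{4}≡6, 9^{8}≡17. Then 9^{14} = 9^{8+4+2} ≡ 17 × 6 × 5 ≡ 16 mod 19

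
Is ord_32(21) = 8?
Powers of 21 mod 32: 21^1≡21, 21^2≡25, 21^3≡13, 21^4≡17, 21^5≡5, 21^6≡9, 21^7≡29, 21^8≡1. First k with 21^k≡1 is k=8. Yes, ord_32(21) = 8.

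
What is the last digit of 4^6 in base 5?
Using Fermat: 4^{4} ≡ 1 (mod 5). 6 ≡ 2 (mod 4). So 4^{6} ≡ 4^{2} ≡ 1 (mod 5)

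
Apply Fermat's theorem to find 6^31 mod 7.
By Fermat: 6^{6} ≡ 1 mod 7. 31 = 5×6 + 1. So 6^{31} ≡ 6^{1} ≡ 6 mod 7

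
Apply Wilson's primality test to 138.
(137)! mod 138 = 0. Since 0 ≢ -1 mod 138, 138 is not prime.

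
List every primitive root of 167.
There are φ(166) = 82 primitive roots mod 167: {5, 10, 13, 15, 17, 20, 23, 26, 30, 34, 35, 37, 39, 40, 41, 43, 45, 46, 51, 52, 53, 55, 59, 60, 67, 68, 69, 70, 71, 73, 74, 78, 79, 80, 82, 83, 86, 90, 91, 92, 95, 101, 102, 103, 104, 105, 106, 109, 110, 111, 113, 117, 118, 119, 120, 123, 125, 129, 131, 134, 135, 136, 138, 139, 140, 142, 143, 145, 146, 148, 149, 151, 153, 155, 156, 158, 159, 160, 161, 163, 164, 165}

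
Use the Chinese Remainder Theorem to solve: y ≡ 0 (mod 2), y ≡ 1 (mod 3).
M = 2 × 3 = 6. M₁ = 3, y₁ ≡ 1 (mod 2). M₂ = 2, y₂ ≡ 2 (mod 3). y = 0×3×1 + 1×2×2 ≡ 4 (mod 6)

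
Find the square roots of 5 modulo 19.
The square roots of 5 mod 19 are 9 and 10. Verify: 9² = 81 ≡ 5 (mod 19)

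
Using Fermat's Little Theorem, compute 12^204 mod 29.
By Fermat: 12^{28} ≡ 1 mod 29. 204 ≡ 8 mod 28. So 12^{204} ≡ 12^{8} ≡ 1 mod 29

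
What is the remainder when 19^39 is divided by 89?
By repeated squaring mod 89: 19^{1}≡19, 19^{2}≡5, 19^{4}≡25, 19^{8}≡2, 19^{16}≡4, 19^{32}≡16. Then 19^{39} = 19^{32+4+2+1} ≡ 16 × 25 × 5 × 19 ≡ 86 mod 89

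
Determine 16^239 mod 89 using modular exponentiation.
Using Fermat: 16^{88} ≡ 1 (mod 89). 239 ≡ 63 (mod 88). So 16^{239} ≡ 16^{63} ≡ 45 (mod 89)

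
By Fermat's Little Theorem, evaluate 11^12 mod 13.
By Fermat's Little Theorem, 11^{12} ≡ 1 (mod 13) since 13 is prime and gcd(11, 13) = 1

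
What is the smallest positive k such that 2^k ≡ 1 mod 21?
Powers of 2 mod 21: 2^1≡2, 2^2≡4, 2^3≡8, 2^4≡16, 2^5≡11, 2^6≡1. Order = 6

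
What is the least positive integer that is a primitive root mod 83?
g = 2. Powers: [2, 4, 8, 16, 32, 64, 45, ...] generates all 82 non-zero residues.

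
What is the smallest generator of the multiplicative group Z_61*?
g = 2. Powers: [2, 4, 8, 16, 32, 3, ...] generates all 60 non-zero residues.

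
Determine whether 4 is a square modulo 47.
By Euler's criterion: 4^{23} ≡ 1 (mod 47). Since this equals 1, 4 is a QR.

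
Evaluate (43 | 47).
(43/47) = 43^{23} mod 47 = -1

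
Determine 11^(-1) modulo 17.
Since 17 is prime, by Fermat 11^(-1) ≡ 11^{15} ≡ 14 (mod 17). Verify: 11 × 14 = 154 ≡ 1 (mod 17)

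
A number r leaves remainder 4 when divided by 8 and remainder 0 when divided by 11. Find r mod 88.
M = 8 × 11 = 88. M₁ = 11, y₁ ≡ 3 mod 8. M₂ = 8, y₂ ≡ 7 mod 11. r = 4×11×3 + 0×8×7 ≡ 44 mod 88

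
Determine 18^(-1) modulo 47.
Since 47 is prime, by Fermat 18^(-1) ≡ 18^{45} ≡ 34 mod 47. Verify: 18 × 34 = 612 ≡ 1 mod 47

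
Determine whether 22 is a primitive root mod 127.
22^{9} ≡ 1 (mod 127) and 9 < 126, so ord_127(22) = 9 ≠ 126 and 22 is not a primitive root.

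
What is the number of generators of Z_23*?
Number of primitive roots mod 23 = φ(p-1) = φ(22) = 10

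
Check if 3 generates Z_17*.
ord_17(3) divides 16. For each prime q|16: 3^{8}≡16, none ≡ 1. So 3 has order 16 and is a primitive root mod 17.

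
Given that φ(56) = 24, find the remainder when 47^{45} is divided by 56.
By Euler: 47^{24} ≡ 1 mod 56 since gcd(47, 56) = 1. 45 = 1×24 + 21. So 47^{45} ≡ 47^{21} ≡ 55 mod 56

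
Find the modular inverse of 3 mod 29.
Since 29 is prime, by Fermat 3^(-1) ≡ 3^{27} ≡ 10 mod 29. Verify: 3 × 10 = 30 ≡ 1 mod 29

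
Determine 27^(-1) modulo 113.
Since 113 is prime, by Fermat 27^(-1) ≡ 27^{111} ≡ 67 mod 113. Verify: 27 × 67 = 1809 ≡ 1 mod 113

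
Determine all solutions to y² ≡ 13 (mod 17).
The square roots of 13 mod 17 are 8 and 9. Verify: 8² = 64 ≡ 13 (mod 17)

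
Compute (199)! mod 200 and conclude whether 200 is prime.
(199)! mod 200 = 0. Since 0 ≢ -1 (mod 200), 200 is not prime.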